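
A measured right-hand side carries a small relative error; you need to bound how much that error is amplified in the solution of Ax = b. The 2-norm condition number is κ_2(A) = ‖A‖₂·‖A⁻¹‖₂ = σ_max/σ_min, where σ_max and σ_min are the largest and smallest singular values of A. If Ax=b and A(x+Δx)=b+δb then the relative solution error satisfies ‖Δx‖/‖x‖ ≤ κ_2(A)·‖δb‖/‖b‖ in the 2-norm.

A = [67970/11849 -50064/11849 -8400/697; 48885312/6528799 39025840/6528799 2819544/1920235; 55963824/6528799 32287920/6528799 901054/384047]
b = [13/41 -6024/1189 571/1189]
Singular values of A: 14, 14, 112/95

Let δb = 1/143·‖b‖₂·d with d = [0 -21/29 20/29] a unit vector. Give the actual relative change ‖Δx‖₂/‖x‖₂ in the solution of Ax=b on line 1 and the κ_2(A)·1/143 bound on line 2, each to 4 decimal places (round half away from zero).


0.0089
0.0830

σ_max = 14, σ_min = 112/95
κ = σ_max/σ_min = 14/(112/95) = 11.8750
bound on ‖Δx‖/‖x‖: κ·ε = 11.8750·1/143 = 0.0830
solve Ax = b  →  x = [1.2355 -2.7720 1.5336]
2-norm of b is 5.0990; of x, 3.4004
Δx = A⁻¹·δb where δb = 1/143·5.0990·d; ‖Δx‖ = 0.0302
realised ‖Δx‖/‖x‖ = 0.0089
realised/bound (from unrounded values) ≈ 0.1071


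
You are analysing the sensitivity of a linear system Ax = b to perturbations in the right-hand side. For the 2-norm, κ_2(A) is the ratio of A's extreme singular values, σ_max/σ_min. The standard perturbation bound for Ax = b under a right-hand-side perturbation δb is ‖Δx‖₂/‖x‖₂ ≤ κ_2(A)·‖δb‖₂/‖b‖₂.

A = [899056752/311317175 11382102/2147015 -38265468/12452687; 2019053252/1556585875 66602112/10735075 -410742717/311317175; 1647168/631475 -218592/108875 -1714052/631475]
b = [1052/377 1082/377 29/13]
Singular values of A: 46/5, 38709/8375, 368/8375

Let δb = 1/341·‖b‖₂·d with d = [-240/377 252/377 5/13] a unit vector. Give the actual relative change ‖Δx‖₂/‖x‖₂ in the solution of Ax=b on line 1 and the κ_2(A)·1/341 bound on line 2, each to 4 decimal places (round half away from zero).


σ_max = 46/5, σ_min = 368/8375
κ_2(A) = (46/5) / (368/8375) = 209.3750
κ_2(A)·‖δb‖/‖b‖ = 0.6140
solve Ax = b  →  x = [16.8845 0.1800 15.2706]
2-norm of b is 4.5826; of x, 22.7664
with δb = [-0.0086 0.0090 0.0052], A·Δx = δb → ‖Δx‖ = 0.3058
relative error = 0.0134
tightness: 0.0134 against a bound of 0.6140 (unrounded ratio ≈ 0.0219)

0.0134
0.6140


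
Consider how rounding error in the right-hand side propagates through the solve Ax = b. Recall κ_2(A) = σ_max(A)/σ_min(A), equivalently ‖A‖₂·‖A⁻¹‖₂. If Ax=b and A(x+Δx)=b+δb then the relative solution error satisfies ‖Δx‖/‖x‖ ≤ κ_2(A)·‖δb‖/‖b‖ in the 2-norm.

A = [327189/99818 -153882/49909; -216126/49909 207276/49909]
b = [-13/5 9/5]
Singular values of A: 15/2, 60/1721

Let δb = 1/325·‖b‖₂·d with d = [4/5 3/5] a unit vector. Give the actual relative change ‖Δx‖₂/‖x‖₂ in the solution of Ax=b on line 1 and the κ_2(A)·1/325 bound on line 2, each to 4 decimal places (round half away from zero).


σ_max = 15/2, σ_min = 60/1721
κ_2(A) = (15/2) / (60/1721) = 215.1250
worst-case relative error ≤ 215.1250 × 1/325 = 0.6619
solve Ax = b  →  x = [-20.0713 -20.4948]
2-norm of b is 3.1623; of x, 28.6861
re-solving with b+δb shifts x by Δx of norm 0.2791
realised ‖Δx‖/‖x‖ = 0.0097
realised/bound (from unrounded values) ≈ 0.0147

0.0097
0.6619


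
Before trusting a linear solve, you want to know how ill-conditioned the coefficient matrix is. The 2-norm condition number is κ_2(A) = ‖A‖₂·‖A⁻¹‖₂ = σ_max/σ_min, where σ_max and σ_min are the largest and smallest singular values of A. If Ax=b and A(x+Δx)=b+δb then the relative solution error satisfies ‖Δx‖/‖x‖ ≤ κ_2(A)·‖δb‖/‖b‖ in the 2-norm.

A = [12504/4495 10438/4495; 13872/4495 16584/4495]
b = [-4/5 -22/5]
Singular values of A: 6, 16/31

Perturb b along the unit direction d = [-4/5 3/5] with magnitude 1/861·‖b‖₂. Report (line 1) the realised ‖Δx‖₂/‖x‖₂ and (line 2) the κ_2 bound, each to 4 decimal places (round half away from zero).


0.0026
0.0135

from the listed singular values, σ₁ = 6, σ_n = 16/31
condition number: 6 ÷ (16/31) = 11.6250
worst-case relative error ≤ 11.6250 × 1/861 = 0.0135
solve Ax = b  →  x = [2.3463 -3.1552]
2-norm of b is 4.4721; of x, 3.9319
δb = ε·‖b‖·d = [-0.0042 0.0031]; solving A·Δx = δb gives ‖Δx‖ = 0.0101
dividing the unrounded norms, ‖Δx‖/‖x‖ = 0.0026
realised/bound (from unrounded values) ≈ 0.1896


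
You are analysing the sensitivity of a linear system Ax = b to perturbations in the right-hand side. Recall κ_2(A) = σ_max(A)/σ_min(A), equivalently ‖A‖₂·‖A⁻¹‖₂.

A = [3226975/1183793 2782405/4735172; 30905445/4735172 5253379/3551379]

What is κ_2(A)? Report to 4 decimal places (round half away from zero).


266.5200

form AᵀA = [6637635580225/132673691536 93340369760/8292105721; 93340369760/8292105721 3025111555849/1194063223824] with trace 18668599577/355164552 and determinant 442050625/11365265664
eigenvalues of AᵀA: λ = (tr ± √(tr²−4·det))/2 = 841/16, 525625/710329104
so κ_2 = √((841/16) / (525625/710329104)) = 266.5200


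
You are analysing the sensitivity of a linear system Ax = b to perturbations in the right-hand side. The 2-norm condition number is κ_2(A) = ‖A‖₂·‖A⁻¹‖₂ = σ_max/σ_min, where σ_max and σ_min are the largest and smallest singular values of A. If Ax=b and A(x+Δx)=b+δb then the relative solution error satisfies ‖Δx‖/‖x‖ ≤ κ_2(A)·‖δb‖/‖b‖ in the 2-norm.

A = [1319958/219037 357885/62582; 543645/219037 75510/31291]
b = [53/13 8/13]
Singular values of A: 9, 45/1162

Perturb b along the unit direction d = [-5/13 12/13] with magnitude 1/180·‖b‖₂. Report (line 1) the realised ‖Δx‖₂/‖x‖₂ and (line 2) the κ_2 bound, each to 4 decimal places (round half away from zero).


from the listed singular values, σ₁ = 9, σ_n = 45/1162
condition number: 9 ÷ (45/1162) = 232.4000
worst-case relative error ≤ 232.4000 × 1/180 = 1.2911
solve Ax = b  →  x = [18.1303 -18.3923]
2-norm of b is 4.1231; of x, 25.8260
Δx = A⁻¹·δb where δb = 1/180·4.1231·d; ‖Δx‖ = 0.5915
realised ‖Δx‖/‖x‖ = 0.0229
so the bound overstates the realised error by a factor of ≈ 56.3736 (computed from the unrounded values)

0.0229
1.2911


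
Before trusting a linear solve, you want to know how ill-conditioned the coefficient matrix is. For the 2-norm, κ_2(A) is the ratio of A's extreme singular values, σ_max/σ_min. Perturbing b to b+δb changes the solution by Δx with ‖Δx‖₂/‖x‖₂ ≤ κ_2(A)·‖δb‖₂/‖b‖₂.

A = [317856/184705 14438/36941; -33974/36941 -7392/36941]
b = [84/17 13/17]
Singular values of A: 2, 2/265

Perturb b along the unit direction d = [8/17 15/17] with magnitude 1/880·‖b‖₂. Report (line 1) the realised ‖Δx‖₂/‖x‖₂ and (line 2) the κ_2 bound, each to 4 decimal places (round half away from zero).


0.0019
0.3011

largest singular value 2, smallest 2/265
κ_2(A) = 2 / (2/265) = 265.0000
worst-case relative error ≤ 265.0000 × 1/880 = 0.3011
solve Ax = b  →  x = [-85.3049 388.2439]
‖b‖₂ = 5.0000 and ‖x‖₂ = 397.5050
δb = ε·‖b‖·d = [0.0027 0.0050]; solving A·Δx = δb gives ‖Δx‖ = 0.7528
dividing the unrounded norms, ‖Δx‖/‖x‖ = 0.0019
realised/bound (from unrounded values) ≈ 0.0063


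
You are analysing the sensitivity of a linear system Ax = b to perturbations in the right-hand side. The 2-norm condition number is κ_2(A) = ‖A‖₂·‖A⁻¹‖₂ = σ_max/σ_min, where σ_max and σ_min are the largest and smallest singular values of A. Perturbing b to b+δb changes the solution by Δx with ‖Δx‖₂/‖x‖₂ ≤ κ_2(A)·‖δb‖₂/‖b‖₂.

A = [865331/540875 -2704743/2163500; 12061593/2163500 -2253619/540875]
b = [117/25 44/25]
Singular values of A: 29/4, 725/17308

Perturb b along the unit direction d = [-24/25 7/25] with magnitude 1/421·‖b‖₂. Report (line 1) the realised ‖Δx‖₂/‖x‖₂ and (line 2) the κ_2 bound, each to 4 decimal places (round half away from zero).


0.0030
0.4111

σ_max = 29/4, σ_min = 725/17308
κ = σ_max/σ_min = (29/4)/(725/17308) = 173.0800
bound on ‖Δx‖/‖x‖: κ·ε = 173.0800·1/421 = 0.4111
solve Ax = b  →  x = [-56.9644 -76.6422]
2-norm of b is 5.0000; of x, 95.4933
re-solving with b+δb shifts x by Δx of norm 0.2835
relative error = 0.0030
tightness: 0.0030 against a bound of 0.4111 (unrounded ratio ≈ 0.0072)


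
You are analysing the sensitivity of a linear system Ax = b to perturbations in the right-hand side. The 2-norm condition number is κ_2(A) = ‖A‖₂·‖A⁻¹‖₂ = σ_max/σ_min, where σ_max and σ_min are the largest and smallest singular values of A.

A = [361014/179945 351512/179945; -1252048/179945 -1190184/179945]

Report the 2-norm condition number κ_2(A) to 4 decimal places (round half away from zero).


AᵀA = [67918212100/1295208121 64682730000/1295208121; 64682730000/1295208121 61603945600/1295208121]; tr = 154009700/1540081, det = 160000/1540081
char-poly roots: 100 and 1600/1540081
σ_max=√100=10, σ_min=√(1600/1540081)=(40/1241) → κ = 310.2500

310.2500


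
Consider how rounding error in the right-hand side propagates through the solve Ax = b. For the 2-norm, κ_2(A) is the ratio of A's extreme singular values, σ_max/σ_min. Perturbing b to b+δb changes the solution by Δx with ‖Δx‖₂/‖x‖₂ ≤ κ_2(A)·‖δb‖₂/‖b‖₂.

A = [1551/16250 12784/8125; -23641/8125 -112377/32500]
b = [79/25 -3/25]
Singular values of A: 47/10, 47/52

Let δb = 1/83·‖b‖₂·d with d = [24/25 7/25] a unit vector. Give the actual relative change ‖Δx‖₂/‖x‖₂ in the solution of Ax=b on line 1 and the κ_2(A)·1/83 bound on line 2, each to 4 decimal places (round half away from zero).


0.0127
0.0627

largest singular value 47/10, smallest 47/52
κ = σ_max/σ_min = (47/10)/(47/52) = 5.2000
κ_2(A)·‖δb‖/‖b‖ = 0.0627
solve Ax = b  →  x = [-2.5277 2.1617]
‖b‖₂ = 3.1623 and ‖x‖₂ = 3.3260
re-solving with b+δb shifts x by Δx of norm 0.0422
realised ‖Δx‖/‖x‖ = 0.0127
realised/bound (from unrounded values) ≈ 0.2023


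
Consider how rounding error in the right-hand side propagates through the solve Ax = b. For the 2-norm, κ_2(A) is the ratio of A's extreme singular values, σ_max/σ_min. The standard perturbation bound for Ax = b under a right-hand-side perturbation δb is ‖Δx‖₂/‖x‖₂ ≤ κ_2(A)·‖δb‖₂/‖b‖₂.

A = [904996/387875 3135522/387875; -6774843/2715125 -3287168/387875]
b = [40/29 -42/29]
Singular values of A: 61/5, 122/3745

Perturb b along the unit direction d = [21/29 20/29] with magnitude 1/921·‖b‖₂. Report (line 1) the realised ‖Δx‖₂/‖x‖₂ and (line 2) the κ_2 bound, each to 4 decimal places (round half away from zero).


0.4066
0.4066

from the listed singular values, σ₁ = 61/5, σ_n = 122/3745
κ_2(A) = (61/5) / (122/3745) = 374.5000
κ_2(A)·‖δb‖/‖b‖ = 0.4066
solve Ax = b  →  x = [0.0459 0.1574]
‖b‖ = 2.0000, ‖x‖ = 0.1639
Δx = A⁻¹·δb where δb = 1/921·2.0000·d; ‖Δx‖ = 0.0667
realised ‖Δx‖/‖x‖ = 0.4066
so the bound is sharp here: realised error equals the bound


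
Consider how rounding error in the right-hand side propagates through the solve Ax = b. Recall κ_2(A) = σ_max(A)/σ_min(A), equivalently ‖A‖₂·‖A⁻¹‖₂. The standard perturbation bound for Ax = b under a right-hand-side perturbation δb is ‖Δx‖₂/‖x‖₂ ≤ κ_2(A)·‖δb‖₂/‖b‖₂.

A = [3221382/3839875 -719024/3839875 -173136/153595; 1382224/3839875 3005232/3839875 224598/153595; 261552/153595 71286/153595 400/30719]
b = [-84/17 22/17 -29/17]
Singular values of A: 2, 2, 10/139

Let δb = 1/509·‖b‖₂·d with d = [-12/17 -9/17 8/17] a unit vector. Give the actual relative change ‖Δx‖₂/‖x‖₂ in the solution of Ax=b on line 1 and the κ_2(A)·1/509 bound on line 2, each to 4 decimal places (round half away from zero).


0.0053
0.0546

largest singular value 2, smallest 10/139
κ = σ_max/σ_min = 2/(10/139) = 27.8000
κ_2(A)·‖δb‖/‖b‖ = 0.0546
solve Ax = b  →  x = [5.5298 -24.3166 12.5385]
‖b‖ = 5.3852, ‖x‖ = 27.9122
with δb = [-0.0075 -0.0056 0.0050], A·Δx = δb → ‖Δx‖ = 0.1471
realised ‖Δx‖/‖x‖ = 0.0053
tightness: 0.0053 against a bound of 0.0546 (unrounded ratio ≈ 0.0965)


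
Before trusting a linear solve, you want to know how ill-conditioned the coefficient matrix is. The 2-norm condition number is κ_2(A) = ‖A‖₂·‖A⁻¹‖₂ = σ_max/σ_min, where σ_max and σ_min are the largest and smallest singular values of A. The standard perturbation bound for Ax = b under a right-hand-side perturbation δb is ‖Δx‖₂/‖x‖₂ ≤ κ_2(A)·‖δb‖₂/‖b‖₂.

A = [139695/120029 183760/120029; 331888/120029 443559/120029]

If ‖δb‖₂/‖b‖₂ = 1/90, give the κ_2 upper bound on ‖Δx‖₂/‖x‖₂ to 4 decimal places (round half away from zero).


4.1036

form AᵀA = [767244601/85248289 1022971968/85248289; 1022971968/85248289 1363978249/85248289] with trace 2131222850/85248289 and determinant 390625/85248289
λ_max, λ_min = (2131222850/85248289 ± √4541977635910560000/7267270777427521)/2 = 25, 15625/85248289
so κ_2 = √(25 / (15625/85248289)) = 369.3200
perturbation bound = 369.3200·1/90 = 4.1036


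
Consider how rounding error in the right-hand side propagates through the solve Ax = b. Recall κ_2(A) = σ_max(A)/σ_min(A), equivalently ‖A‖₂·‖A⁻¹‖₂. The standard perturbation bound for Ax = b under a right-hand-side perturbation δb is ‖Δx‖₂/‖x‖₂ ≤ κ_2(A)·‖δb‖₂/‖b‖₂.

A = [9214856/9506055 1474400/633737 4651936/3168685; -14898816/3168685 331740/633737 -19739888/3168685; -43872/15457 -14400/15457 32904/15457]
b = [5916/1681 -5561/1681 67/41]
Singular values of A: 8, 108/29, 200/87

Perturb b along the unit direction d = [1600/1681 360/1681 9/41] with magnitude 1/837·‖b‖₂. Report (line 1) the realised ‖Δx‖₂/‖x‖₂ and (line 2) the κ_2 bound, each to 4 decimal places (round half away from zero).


0.0019
0.0042

from the listed singular values, σ₁ = 8, σ_n = 200/87
condition number: 8 ÷ (200/87) = 3.4800
perturbation bound = 3.4800·1/837 = 0.0042
solve Ax = b  →  x = [-0.2998 1.1013 0.8499]
2-norm of b is 5.0990; of x, 1.4231
δb = ε·‖b‖·d = [0.0058 0.0013 0.0013]; solving A·Δx = δb gives ‖Δx‖ = 0.0027
relative error = 0.0019
tightness: 0.0019 against a bound of 0.0042 (unrounded ratio ≈ 0.4479)


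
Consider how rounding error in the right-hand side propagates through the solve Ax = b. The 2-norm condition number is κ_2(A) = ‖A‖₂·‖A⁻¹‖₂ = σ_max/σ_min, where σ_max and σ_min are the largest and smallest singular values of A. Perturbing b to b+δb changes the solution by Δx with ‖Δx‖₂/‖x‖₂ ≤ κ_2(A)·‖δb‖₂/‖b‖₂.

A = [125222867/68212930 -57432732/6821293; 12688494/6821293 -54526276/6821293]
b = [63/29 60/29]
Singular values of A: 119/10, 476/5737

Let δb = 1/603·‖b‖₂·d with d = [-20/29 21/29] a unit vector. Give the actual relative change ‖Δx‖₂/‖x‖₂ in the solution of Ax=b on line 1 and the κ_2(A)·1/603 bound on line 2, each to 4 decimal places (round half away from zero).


0.2379
0.2379

σ_max = 119/10, σ_min = 476/5737
condition number: (119/10) ÷ (476/5737) = 143.4250
κ_2(A)·‖δb‖/‖b‖ = 0.2379
solve Ax = b  →  x = [0.0553 -0.2460]
‖b‖₂ = 3.0000 and ‖x‖₂ = 0.2521
re-solving with b+δb shifts x by Δx of norm 0.0600
dividing the unrounded norms, ‖Δx‖/‖x‖ = 0.2379
realised/bound = 1 exactly: the bound is attained for this b and d


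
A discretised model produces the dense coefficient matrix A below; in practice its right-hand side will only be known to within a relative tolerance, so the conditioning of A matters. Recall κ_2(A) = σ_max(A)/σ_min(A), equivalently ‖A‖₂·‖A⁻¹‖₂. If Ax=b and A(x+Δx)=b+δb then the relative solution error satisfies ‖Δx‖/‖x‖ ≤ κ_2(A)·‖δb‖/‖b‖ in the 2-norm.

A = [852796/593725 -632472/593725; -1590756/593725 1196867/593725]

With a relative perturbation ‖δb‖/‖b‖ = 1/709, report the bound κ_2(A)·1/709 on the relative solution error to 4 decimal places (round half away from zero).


form AᵀA = [11272545568/1219755625 -8454300876/1219755625; -8454300876/1219755625 6340870057/1219755625] with trace 28181465/1951609 and determinant 2085136/1219755625
char-poly roots: 361/25 and 5776/48790225
σ_max=√(361/25)=(19/5), σ_min=√(5776/48790225)=(76/6985) → κ = 349.2500
κ_2(A)·‖δb‖/‖b‖ = 0.4926

0.4926


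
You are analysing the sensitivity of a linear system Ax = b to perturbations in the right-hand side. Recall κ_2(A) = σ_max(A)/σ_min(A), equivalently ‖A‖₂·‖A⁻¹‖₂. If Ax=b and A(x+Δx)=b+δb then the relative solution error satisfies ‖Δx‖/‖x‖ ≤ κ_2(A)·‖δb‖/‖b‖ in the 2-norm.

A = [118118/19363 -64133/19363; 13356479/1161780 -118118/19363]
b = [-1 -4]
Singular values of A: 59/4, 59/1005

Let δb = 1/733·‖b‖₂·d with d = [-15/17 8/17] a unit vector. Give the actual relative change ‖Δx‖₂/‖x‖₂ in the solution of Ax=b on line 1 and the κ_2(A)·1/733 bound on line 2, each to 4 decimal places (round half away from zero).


σ_max = 59/4, σ_min = 59/1005
κ_2(A) = (59/4) / (59/1005) = 251.2500
κ_2(A)·‖δb‖/‖b‖ = 0.3428
solve Ax = b  →  x = [-8.2552 -14.9023]
2-norm of b is 4.1231; of x, 17.0361
δb = ε·‖b‖·d = [-0.0050 0.0026]; solving A·Δx = δb gives ‖Δx‖ = 0.0958
dividing the unrounded norms, ‖Δx‖/‖x‖ = 0.0056
so the bound overstates the realised error by a factor of ≈ 60.9448 (computed from the unrounded values)

0.0056
0.3428


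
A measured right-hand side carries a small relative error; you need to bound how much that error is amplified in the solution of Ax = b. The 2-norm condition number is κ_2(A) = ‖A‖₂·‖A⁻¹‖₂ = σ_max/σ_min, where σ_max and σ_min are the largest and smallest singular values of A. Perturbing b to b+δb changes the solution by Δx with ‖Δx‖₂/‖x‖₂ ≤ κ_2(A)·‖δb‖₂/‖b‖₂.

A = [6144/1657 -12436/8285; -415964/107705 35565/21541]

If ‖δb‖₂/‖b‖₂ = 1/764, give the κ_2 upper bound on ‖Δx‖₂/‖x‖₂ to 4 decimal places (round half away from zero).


M = AᵀA = [332514458896/11600367025 -27706506156/2320073405; -27706506156/2320073405 57758272849/11600367025]. tr(M)=461861221/13728245, det(M)=181063936/1716030625
eigenvalues of AᵀA: λ = (tr ± √(tr²−4·det))/2 = 841/25, 215296/68641225
κ = σ_max/σ_min = (29/5)/(464/8285) = 103.5625
bound on ‖Δx‖/‖x‖: κ·ε = 103.5625·1/764 = 0.1356

0.1356


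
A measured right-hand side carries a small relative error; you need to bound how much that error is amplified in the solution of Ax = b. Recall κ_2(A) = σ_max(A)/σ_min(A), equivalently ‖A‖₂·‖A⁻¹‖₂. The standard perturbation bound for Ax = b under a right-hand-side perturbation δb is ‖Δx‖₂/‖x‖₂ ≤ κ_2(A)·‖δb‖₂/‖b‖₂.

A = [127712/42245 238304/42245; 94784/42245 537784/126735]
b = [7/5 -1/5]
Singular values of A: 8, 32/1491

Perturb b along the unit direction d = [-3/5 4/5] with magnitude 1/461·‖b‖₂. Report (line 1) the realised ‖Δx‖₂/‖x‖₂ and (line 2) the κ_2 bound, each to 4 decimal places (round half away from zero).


largest singular value 8, smallest 32/1491
κ = σ_max/σ_min = 8/(32/1491) = 372.7500
bound on ‖Δx‖/‖x‖: κ·ε = 372.7500·1/461 = 0.8086
solve Ax = b  →  x = [41.1710 -21.8162]
‖b‖ = 1.4142, ‖x‖ = 46.5939
δb = ε·‖b‖·d = [-0.0018 0.0025]; solving A·Δx = δb gives ‖Δx‖ = 0.1429
realised ‖Δx‖/‖x‖ = 0.0031
tightness: 0.0031 against a bound of 0.8086 (unrounded ratio ≈ 0.0038)

0.0031
0.8086


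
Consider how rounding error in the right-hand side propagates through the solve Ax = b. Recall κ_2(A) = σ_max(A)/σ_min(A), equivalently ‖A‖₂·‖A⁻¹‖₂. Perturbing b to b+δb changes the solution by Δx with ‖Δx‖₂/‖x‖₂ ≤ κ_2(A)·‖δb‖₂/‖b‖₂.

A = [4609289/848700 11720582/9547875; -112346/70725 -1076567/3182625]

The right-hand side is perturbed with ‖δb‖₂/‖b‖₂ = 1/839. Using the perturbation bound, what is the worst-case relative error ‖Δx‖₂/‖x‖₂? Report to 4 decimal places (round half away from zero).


0.3553

AᵀA = [36900894241/1152466704 46702142039/6482625210; 46702142039/6482625210 236484817549/145859067225]; tr = 46703193289/1388307600, det = 707281/55532304
char-poly roots: 841/25 and 21025/55532304
κ = σ_max/σ_min = (29/5)/(145/7452) = 298.0800
bound on ‖Δx‖/‖x‖: κ·ε = 298.0800·1/839 = 0.3553


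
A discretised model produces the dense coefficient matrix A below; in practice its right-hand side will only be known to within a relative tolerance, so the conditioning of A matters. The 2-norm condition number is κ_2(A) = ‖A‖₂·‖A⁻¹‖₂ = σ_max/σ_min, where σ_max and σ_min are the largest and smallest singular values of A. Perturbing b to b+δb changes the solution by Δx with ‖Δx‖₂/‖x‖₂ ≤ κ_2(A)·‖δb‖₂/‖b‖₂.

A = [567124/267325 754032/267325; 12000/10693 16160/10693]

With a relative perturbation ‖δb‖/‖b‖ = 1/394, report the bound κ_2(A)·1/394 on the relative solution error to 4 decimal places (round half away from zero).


0.9978

form AᵀA = [1424323984/247275625 1899064512/247275625; 1899064512/247275625 2532111616/247275625] with trace 158257424/9891025 and determinant 16384/9891025
λ_max, λ_min = (158257424/9891025 ± √25044764032901376/97832375550625)/2 = 16, 1024/9891025
κ = σ_max/σ_min = 4/(32/3145) = 393.1250
bound on ‖Δx‖/‖x‖: κ·ε = 393.1250·1/394 = 0.9978


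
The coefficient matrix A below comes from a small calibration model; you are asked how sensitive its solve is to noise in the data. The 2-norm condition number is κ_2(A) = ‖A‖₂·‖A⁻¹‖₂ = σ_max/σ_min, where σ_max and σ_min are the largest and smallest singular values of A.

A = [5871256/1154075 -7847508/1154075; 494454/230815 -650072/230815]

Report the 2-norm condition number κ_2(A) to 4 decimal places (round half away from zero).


355.1000

M = AᵀA = [240140627044/7881000625 -320180449392/7881000625; -320180449392/7881000625 426912555856/7881000625]. tr(M)=26682127316/315240025, det(M)=17909824/315240025
char-poly roots: 2116/25 and 8464/12609601
κ_2(A) = √(λ_max/λ_min) = √((2116/25) / (8464/12609601)) = 355.1000


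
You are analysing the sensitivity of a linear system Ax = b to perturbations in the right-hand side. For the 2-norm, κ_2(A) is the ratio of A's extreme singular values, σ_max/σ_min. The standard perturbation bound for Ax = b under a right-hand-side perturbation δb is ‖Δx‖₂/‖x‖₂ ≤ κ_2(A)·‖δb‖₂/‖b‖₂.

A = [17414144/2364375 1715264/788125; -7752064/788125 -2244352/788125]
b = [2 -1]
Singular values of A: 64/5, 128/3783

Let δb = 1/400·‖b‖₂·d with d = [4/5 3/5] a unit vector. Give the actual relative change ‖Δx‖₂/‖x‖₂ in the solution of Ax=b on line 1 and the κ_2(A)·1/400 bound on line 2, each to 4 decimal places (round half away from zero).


0.0056
0.9458

from the listed singular values, σ₁ = 64/5, σ_n = 128/3783
κ = σ_max/σ_min = (64/5)/(128/3783) = 378.3000
perturbation bound = 378.3000·1/400 = 0.9458
solve Ax = b  →  x = [-8.1253 28.4163]
‖b‖₂ = 2.2361 and ‖x‖₂ = 29.5551
δb = ε·‖b‖·d = [0.0045 0.0034]; solving A·Δx = δb gives ‖Δx‖ = 0.1652
realised ‖Δx‖/‖x‖ = 0.0056
so the bound overstates the realised error by a factor of ≈ 169.1833 (computed from the unrounded values)


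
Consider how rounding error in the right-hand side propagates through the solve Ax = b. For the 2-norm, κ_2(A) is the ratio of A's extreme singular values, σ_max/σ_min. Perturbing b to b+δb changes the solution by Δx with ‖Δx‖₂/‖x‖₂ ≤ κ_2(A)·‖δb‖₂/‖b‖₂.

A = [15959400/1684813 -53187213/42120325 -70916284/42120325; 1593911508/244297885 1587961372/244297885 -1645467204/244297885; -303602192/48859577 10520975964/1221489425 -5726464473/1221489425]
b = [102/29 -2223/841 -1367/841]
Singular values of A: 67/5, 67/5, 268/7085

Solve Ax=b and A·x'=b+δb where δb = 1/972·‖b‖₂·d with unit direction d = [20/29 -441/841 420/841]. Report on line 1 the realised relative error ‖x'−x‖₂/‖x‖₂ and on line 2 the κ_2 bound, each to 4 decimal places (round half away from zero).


largest singular value 67/5, smallest 268/7085
κ_2(A) = (67/5) / (268/7085) = 354.2500
perturbation bound = 354.2500·1/972 = 0.3645
solve Ax = b  →  x = [17.5551 46.2264 62.0084]
‖b‖₂ = 4.6904 and ‖x‖₂ = 79.3102
Δx = A⁻¹·δb where δb = 1/972·4.6904·d; ‖Δx‖ = 0.1276
realised ‖Δx‖/‖x‖ = 0.0016
so the bound overstates the realised error by a factor of ≈ 226.5804 (computed from the unrounded values)

0.0016
0.3645


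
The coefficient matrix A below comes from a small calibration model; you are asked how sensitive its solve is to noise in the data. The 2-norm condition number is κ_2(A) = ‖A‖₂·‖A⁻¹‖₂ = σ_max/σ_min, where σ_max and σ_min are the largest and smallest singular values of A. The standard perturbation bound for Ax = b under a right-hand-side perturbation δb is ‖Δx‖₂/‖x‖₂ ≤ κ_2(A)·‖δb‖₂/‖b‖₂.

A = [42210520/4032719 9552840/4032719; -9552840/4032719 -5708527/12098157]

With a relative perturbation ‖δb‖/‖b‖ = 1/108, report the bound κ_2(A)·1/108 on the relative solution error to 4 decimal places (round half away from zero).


1.6660

AᵀA = [1114208656000/9674492881 250688811560/9674492881; 250688811560/9674492881 507970285009/87070435929]; tr = 6267607489/51796809, det = 23425600/51796809
solving λ² − 6267607489/51796809·λ + 23425600/51796809 = 0 gives λ = 121, 193600/51796809
κ_2(A) = √(λ_max/λ_min) = √(121 / (193600/51796809)) = 179.9250
worst-case relative error ≤ 179.9250 × 1/108 = 1.6660


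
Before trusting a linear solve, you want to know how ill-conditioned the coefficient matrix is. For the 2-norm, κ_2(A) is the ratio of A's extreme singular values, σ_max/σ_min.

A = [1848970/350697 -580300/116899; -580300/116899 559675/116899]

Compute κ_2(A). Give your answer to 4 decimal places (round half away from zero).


166.8000

form AᵀA = [7668754900/146240649 -2434358500/48746883; -2434358500/48746883 772870625/16248961] with trace 17389525/173889 and determinant 62500/173889
char-poly roots: 100 and 625/173889
so κ_2 = √(100 / (625/173889)) = 166.8000


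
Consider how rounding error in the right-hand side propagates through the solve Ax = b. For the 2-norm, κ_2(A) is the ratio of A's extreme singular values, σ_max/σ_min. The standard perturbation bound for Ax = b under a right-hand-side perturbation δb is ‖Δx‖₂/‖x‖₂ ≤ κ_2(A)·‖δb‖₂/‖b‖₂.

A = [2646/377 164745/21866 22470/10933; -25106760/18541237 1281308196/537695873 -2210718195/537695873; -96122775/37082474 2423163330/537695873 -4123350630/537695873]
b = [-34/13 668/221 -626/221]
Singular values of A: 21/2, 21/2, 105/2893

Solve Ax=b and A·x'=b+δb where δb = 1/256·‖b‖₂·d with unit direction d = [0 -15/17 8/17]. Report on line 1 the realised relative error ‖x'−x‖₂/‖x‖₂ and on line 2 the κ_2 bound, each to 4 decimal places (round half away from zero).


from the listed singular values, σ₁ = 21/2, σ_n = 105/2893
condition number: (21/2) ÷ (105/2893) = 289.3000
bound on ‖Δx‖/‖x‖: κ·ε = 289.3000·1/256 = 1.1301
solve Ax = b  →  x = [75.8686 -55.2678 -57.7550]
‖b‖ = 4.8990, ‖x‖ = 110.2099
δb = ε·‖b‖·d = [0.0000 -0.0169 0.0090]; solving A·Δx = δb gives ‖Δx‖ = 0.5273
relative error = 0.0048
tightness: 0.0048 against a bound of 1.1301 (unrounded ratio ≈ 0.0042)

0.0048
1.1301


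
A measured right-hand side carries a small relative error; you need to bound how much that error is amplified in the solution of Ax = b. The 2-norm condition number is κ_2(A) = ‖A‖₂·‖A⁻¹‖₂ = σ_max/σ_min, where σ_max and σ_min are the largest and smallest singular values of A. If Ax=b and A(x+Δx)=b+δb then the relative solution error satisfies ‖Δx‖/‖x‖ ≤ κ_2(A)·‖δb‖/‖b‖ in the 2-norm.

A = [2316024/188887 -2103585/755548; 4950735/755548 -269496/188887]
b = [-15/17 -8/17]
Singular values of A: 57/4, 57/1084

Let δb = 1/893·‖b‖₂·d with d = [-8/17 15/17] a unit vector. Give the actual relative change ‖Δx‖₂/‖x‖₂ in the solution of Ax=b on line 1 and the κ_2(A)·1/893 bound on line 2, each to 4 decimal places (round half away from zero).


σ_max = 57/4, σ_min = 57/1084
κ = σ_max/σ_min = (57/4)/(57/1084) = 271.0000
worst-case relative error ≤ 271.0000 × 1/893 = 0.3035
solve Ax = b  →  x = [-0.0685 0.0154]
2-norm of b is 1.0000; of x, 0.0702
re-solving with b+δb shifts x by Δx of norm 0.0213
relative error = 0.3035
tightness: 0.3035 against a bound of 0.3035; the bound is attained (ratio 1)

0.3035
0.3035


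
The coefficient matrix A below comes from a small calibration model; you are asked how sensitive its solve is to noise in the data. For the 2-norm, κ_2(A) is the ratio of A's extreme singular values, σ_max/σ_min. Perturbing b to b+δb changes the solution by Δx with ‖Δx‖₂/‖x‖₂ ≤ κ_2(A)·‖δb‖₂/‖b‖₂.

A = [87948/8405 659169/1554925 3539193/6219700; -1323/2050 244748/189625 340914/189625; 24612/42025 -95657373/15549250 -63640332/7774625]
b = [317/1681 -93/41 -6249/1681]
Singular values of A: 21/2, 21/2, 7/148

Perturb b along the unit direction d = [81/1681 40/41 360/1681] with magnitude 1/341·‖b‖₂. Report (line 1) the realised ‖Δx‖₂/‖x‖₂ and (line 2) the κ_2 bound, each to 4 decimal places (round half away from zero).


from the listed singular values, σ₁ = 21/2, σ_n = 7/148
κ_2(A) = (21/2) / (7/148) = 222.0000
bound on ‖Δx‖/‖x‖: κ·ε = 222.0000·1/341 = 0.6510
solve Ax = b  →  x = [0.0114 50.9234 -37.8164]
‖b‖₂ = 4.3589 and ‖x‖₂ = 63.4293
with δb = [0.0006 0.0125 0.0027], A·Δx = δb → ‖Δx‖ = 0.2703
realised ‖Δx‖/‖x‖ = 0.0043
so the bound overstates the realised error by a factor of ≈ 152.7926 (computed from the unrounded values)

0.0043
0.6510


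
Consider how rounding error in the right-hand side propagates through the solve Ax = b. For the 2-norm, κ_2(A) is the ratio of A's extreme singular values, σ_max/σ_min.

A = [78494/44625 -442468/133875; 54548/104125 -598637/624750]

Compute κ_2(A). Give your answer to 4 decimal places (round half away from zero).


330.7500

form AᵀA = [525893524/156125025 -591605794/93675015; -591605794/93675015 66556433281/5620500900] with trace 59161661/3889620 and determinant 28561/13505625
char-poly roots: 1521/100 and 676/4862025
σ_max=√(1521/100)=(39/10), σ_min=√(676/4862025)=(26/2205) → κ = 330.7500


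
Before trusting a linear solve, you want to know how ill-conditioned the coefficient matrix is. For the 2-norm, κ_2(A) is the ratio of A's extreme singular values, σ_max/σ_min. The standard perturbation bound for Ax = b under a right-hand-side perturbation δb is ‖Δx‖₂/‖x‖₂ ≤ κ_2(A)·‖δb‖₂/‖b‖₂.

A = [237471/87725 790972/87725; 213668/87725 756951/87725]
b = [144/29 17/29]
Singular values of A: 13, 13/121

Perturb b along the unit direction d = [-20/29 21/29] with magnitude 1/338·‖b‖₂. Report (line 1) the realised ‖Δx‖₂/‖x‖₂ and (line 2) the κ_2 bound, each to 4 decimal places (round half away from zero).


σ_max = 13, σ_min = 13/121
κ_2(A) = 13 / (13/121) = 121.0000
bound on ‖Δx‖/‖x‖: κ·ε = 121.0000·1/338 = 0.3580
solve Ax = b  →  x = [26.8923 -7.5231]
‖b‖ = 5.0000, ‖x‖ = 27.9248
δb = ε·‖b‖·d = [-0.0102 0.0107]; solving A·Δx = δb gives ‖Δx‖ = 0.1377
dividing the unrounded norms, ‖Δx‖/‖x‖ = 0.0049
realised/bound (from unrounded values) ≈ 0.0138

0.0049
0.3580


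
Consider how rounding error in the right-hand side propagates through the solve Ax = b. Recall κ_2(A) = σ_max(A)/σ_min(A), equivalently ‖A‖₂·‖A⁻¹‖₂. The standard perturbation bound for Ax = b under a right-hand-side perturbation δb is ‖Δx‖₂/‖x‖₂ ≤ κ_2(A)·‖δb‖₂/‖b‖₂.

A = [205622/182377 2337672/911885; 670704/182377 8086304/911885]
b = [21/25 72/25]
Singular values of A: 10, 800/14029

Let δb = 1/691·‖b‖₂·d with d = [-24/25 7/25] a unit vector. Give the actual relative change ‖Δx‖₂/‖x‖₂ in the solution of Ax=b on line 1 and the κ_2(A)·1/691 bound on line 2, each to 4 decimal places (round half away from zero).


0.2538
0.2538

largest singular value 10, smallest 800/14029
κ = σ_max/σ_min = 10/(800/14029) = 175.3625
perturbation bound = 175.3625·1/691 = 0.2538
solve Ax = b  →  x = [0.1154 0.2769]
‖b‖ = 3.0000, ‖x‖ = 0.3000
Δx = A⁻¹·δb where δb = 1/691·3.0000·d; ‖Δx‖ = 0.0761
dividing the unrounded norms, ‖Δx‖/‖x‖ = 0.2538
so the bound is sharp here: realised error equals the bound


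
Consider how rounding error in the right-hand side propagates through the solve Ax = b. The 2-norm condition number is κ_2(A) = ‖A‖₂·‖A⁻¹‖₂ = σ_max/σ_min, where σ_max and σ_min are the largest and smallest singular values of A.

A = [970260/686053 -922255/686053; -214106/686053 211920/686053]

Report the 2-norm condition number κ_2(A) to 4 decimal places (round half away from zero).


AᵀA = [587296756/279993289 -559310220/279993289; -559310220/279993289 532697425/279993289]; tr = 1331741/332929, det = 100/332929
λ_max, λ_min = (1331741/332929 ± √1773400919481/110841719041)/2 = 4, 25/332929
so κ_2 = √(4 / (25/332929)) = 230.8000

230.8000


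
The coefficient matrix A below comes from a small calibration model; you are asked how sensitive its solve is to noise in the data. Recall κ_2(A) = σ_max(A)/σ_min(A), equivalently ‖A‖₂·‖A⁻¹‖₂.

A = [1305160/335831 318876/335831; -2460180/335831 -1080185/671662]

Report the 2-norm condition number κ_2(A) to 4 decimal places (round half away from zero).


AᵀA = [7755928258000/112782460561 1744908966810/112782460561; 1744908966810/112782460561 1573527247729/451129842244]; tr = 19391576609/268369924, det = 33408400/67092481
eigenvalues of AᵀA: λ = (tr ± √(tr²−4·det))/2 = 289/4, 462400/67092481
κ = σ_max/σ_min = (17/2)/(680/8191) = 102.3875

102.3875


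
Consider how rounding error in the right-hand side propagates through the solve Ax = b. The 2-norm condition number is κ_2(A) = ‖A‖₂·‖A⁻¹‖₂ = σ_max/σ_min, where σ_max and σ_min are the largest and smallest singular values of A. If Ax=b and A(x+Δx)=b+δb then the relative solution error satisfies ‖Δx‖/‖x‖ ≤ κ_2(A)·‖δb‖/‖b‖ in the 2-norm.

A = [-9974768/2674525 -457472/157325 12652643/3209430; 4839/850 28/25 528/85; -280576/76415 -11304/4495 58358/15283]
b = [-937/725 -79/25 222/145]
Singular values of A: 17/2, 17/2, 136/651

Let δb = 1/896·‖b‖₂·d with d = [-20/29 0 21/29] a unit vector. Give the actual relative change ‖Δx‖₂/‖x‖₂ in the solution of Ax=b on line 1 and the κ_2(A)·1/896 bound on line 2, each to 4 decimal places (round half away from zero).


from the listed singular values, σ₁ = 17/2, σ_n = 136/651
condition number: (17/2) ÷ (136/651) = 40.6875
κ_2(A)·‖δb‖/‖b‖ = 0.0454
solve Ax = b  →  x = [-4.2329 8.3919 1.8575]
‖b‖₂ = 3.7417 and ‖x‖₂ = 9.5808
re-solving with b+δb shifts x by Δx of norm 0.0200
dividing the unrounded norms, ‖Δx‖/‖x‖ = 0.0021
tightness: 0.0021 against a bound of 0.0454 (unrounded ratio ≈ 0.0459)

0.0021
0.0454


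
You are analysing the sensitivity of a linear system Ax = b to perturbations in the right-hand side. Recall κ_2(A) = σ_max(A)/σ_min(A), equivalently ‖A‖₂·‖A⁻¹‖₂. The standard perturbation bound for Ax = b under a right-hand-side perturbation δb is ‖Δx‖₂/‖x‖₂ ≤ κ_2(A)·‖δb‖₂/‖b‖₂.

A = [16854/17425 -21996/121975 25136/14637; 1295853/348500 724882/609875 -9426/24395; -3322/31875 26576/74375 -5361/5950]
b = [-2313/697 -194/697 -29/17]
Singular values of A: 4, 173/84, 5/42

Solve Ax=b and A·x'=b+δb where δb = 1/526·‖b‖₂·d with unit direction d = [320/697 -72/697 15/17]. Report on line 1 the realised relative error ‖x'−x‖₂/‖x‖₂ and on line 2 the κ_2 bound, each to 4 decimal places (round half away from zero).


σ_max = 4, σ_min = 5/42
κ_2(A) = 4 / (5/42) = 33.6000
worst-case relative error ≤ 33.6000 × 1/526 = 0.0639
solve Ax = b  →  x = [6.4576 -23.0333 -7.9883]
2-norm of b is 3.7417; of x, 25.2199
re-solving with b+δb shifts x by Δx of norm 0.0598
realised ‖Δx‖/‖x‖ = 0.0024
realised/bound (from unrounded values) ≈ 0.0371

0.0024
0.0639


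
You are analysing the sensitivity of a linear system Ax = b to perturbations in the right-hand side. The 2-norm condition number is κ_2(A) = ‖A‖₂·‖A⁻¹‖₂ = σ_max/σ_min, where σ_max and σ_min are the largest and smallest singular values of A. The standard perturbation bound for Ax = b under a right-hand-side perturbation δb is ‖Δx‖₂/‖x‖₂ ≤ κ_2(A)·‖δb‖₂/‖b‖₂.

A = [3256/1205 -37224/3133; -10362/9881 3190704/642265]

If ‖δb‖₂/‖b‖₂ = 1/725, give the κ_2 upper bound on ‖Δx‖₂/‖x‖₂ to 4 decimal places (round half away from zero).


M = AᵀA = [20505458116/2440854025 -18215502624/488170805; -18215502624/488170805 404801964864/2440854025]. tr(M)=50601716/290405, det(M)=33732864/36300625
eigenvalues of AᵀA: λ = (tr ± √(tr²−4·det))/2 = 4356/25, 7744/1452025
σ_max=√(4356/25)=(66/5), σ_min=√(7744/1452025)=(88/1205) → κ = 180.7500
worst-case relative error ≤ 180.7500 × 1/725 = 0.2493

0.2493


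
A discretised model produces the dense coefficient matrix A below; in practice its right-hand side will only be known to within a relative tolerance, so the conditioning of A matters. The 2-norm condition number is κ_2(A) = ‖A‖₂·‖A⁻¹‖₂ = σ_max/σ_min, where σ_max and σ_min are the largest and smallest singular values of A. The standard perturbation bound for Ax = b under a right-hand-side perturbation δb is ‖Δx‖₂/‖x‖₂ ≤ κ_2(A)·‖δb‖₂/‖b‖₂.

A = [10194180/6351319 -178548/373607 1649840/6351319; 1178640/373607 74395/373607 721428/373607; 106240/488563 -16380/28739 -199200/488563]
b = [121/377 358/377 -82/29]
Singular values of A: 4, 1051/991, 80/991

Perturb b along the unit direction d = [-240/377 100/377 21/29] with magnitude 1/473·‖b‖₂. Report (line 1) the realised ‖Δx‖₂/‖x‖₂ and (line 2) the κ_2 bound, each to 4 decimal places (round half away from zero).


0.0032
0.1048

from the listed singular values, σ₁ = 4, σ_n = 80/991
κ_2(A) = 4 / (80/991) = 49.5500
bound on ‖Δx‖/‖x‖: κ·ε = 49.5500·1/473 = 0.1048
solve Ax = b  →  x = [8.0512 18.4518 -14.5647]
2-norm of b is 3.0000; of x, 24.8479
with δb = [-0.0040 0.0017 0.0046], A·Δx = δb → ‖Δx‖ = 0.0786
relative error = 0.0032
so the bound overstates the realised error by a factor of ≈ 33.1306 (computed from the unrounded values)


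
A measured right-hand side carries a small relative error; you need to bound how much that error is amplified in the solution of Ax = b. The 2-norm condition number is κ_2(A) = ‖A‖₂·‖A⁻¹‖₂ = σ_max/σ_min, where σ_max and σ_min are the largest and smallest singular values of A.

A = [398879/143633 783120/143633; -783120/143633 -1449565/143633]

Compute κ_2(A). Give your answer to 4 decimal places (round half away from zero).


form AᵀA = [2672599969/71385601 5008835520/71385601; 5008835520/71385601 9392787625/71385601] with trace 41748746/247009 and determinant 714025/247009
solving λ² − 41748746/247009·λ + 714025/247009 = 0 gives λ = 169, 4225/247009
κ_2(A) = √(λ_max/λ_min) = √(169 / (4225/247009)) = 99.4000

99.4000
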